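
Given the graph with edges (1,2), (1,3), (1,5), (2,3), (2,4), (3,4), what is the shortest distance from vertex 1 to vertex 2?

Step 1: Build adjacency list:
  1: 2, 3, 5
  2: 1, 3, 4
  3: 1, 2, 4
  4: 2, 3
  5: 1

Step 2: BFS from vertex 1 to find shortest path to 2:
  vertex 2 reached at distance 1

Step 3: Shortest path: 1 -> 2
Path length: 1 edge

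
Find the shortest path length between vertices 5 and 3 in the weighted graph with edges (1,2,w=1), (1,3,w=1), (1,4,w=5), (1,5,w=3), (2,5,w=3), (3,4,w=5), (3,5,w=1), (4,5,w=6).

Step 1: Build adjacency list with weights:
  1: 2(w=1), 3(w=1), 4(w=5), 5(w=3)
  2: 1(w=1), 5(w=3)
  3: 1(w=1), 4(w=5), 5(w=1)
  4: 1(w=5), 3(w=5), 5(w=6)
  5: 1(w=3), 2(w=3), 3(w=1), 4(w=6)

Step 2: Apply Dijkstra's algorithm from vertex 5:
  Visit vertex 5 (distance=0)
    Update dist[1] = 3
    Update dist[2] = 3
    Update dist[3] = 1
    Update dist[4] = 6
  Visit vertex 3 (distance=1)
    Update dist[1] = 2

Step 3: Shortest path: 5 -> 3
Total weight: 1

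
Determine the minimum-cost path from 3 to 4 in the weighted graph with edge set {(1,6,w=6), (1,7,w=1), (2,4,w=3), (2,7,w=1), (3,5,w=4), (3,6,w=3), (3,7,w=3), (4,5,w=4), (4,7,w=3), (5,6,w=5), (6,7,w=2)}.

Step 1: Build adjacency list with weights:
  1: 6(w=6), 7(w=1)
  2: 4(w=3), 7(w=1)
  3: 5(w=4), 6(w=3), 7(w=3)
  4: 2(w=3), 5(w=4), 7(w=3)
  5: 3(w=4), 4(w=4), 6(w=5)
  6: 1(w=6), 3(w=3), 5(w=5), 7(w=2)
  7: 1(w=1), 2(w=1), 3(w=3), 4(w=3), 6(w=2)

Step 2: Apply Dijkstra's algorithm from vertex 3:
  Visit vertex 3 (distance=0)
    Update dist[5] = 4
    Update dist[6] = 3
    Update dist[7] = 3
  Visit vertex 6 (distance=3)
    Update dist[1] = 9
  Visit vertex 7 (distance=3)
    Update dist[1] = 4
    Update dist[2] = 4
    Update dist[4] = 6
  Visit vertex 1 (distance=4)
  Visit vertex 2 (distance=4)
  Visit vertex 5 (distance=4)
  Visit vertex 4 (distance=6)

Step 3: Shortest path: 3 -> 7 -> 4
Total weight: 3 + 3 = 6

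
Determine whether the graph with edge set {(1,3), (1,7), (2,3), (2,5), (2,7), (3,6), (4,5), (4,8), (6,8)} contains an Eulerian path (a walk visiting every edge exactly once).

Step 1: Find the degree of each vertex:
  deg(1) = 2
  deg(2) = 3
  deg(3) = 3
  deg(4) = 2
  deg(5) = 2
  deg(6) = 2
  deg(7) = 2
  deg(8) = 2

Step 2: Count vertices with odd degree:
  Odd-degree vertices: 2, 3 (2 total)

Step 3: Apply Euler's theorem:
  - Eulerian circuit exists iff graph is connected and all vertices have even degree
  - Eulerian path exists iff graph is connected and has 0 or 2 odd-degree vertices

Graph is connected with exactly 2 odd-degree vertices (2, 3).
Eulerian path exists (starting and ending at the odd-degree vertices), but no Eulerian circuit.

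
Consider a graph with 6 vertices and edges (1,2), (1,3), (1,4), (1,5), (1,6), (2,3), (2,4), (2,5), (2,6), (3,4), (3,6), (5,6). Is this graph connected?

Step 1: Build adjacency list from edges:
  1: 2, 3, 4, 5, 6
  2: 1, 3, 4, 5, 6
  3: 1, 2, 4, 6
  4: 1, 2, 3
  5: 1, 2, 6
  6: 1, 2, 3, 5

Step 2: Run BFS/DFS from vertex 1:
  Visited: {1, 2, 3, 4, 5, 6}
  Reached 6 of 6 vertices

Step 3: All 6 vertices reached from vertex 1, so the graph is connected.
Answer: Yes, the graph is connected.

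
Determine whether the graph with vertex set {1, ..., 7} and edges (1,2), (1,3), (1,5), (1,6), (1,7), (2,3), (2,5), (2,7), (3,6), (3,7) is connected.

Step 1: Build adjacency list from edges:
  1: 2, 3, 5, 6, 7
  2: 1, 3, 5, 7
  3: 1, 2, 6, 7
  4: (none)
  5: 1, 2
  6: 1, 3
  7: 1, 2, 3

Step 2: Run BFS/DFS from vertex 1:
  Visited: {1, 2, 3, 5, 6, 7}
  Reached 6 of 7 vertices

Step 3: Only 6 of 7 vertices reached. Graph is disconnected.
Connected components: {1, 2, 3, 5, 6, 7}, {4}
Answer: No, the graph is not connected (2 components).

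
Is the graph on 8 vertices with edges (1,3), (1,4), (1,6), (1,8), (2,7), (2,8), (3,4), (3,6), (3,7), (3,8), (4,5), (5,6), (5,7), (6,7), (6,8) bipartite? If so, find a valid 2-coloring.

Step 1: Attempt 2-coloring using BFS:
  Start at vertex 1, assign color 0
  Color vertex 3 with color 1 (neighbor of 1)
  Color vertex 4 with color 1 (neighbor of 1)
  Color vertex 6 with color 1 (neighbor of 1)
  Color vertex 8 with color 1 (neighbor of 1)

Step 2: Conflict found! Vertices 3 and 4 are adjacent but have the same color.
This means the graph contains an odd cycle.

The graph is NOT bipartite.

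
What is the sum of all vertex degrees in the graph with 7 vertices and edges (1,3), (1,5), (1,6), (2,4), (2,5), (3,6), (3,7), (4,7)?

Step 1: Count edges incident to each vertex:
  deg(1) = 3 (neighbors: 3, 5, 6)
  deg(2) = 2 (neighbors: 4, 5)
  deg(3) = 3 (neighbors: 1, 6, 7)
  deg(4) = 2 (neighbors: 2, 7)
  deg(5) = 2 (neighbors: 1, 2)
  deg(6) = 2 (neighbors: 1, 3)
  deg(7) = 2 (neighbors: 3, 4)

Step 2: Sum all degrees:
  3 + 2 + 3 + 2 + 2 + 2 + 2 = 16

Verification: sum of degrees = 2 * |E| = 2 * 8 = 16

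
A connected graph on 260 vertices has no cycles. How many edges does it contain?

A tree on n vertices always has exactly n - 1 edges.
For n = 260: edges = 260 - 1 = 259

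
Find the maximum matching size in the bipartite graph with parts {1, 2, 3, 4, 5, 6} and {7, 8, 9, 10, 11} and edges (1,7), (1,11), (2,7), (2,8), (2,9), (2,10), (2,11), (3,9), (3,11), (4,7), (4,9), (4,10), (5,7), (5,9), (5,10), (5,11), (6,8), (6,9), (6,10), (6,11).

Step 1: List the neighbors of each left vertex:
  1: 7, 11
  2: 7, 8, 9, 10, 11
  3: 9, 11
  4: 7, 9, 10
  5: 7, 9, 10, 11
  6: 8, 9, 10, 11

Step 2: Greedily match left vertices, then look for augmenting paths:
  Match 1 -- 7
  Match 2 -- 8
  Match 3 -- 9
  Match 4 -- 10
  Match 5 -- 11
  No augmenting path remains.

Step 3: Verify this is maximum:
  Matching size 5 = min(|L|, |R|) = min(6, 5), which is an upper bound, so this matching is maximum.

Maximum matching: {(1,7), (2,8), (3,9), (4,10), (5,11)}
Size: 5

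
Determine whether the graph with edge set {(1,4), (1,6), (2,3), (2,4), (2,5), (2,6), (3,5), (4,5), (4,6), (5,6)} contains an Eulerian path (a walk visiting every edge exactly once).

Step 1: Find the degree of each vertex:
  deg(1) = 2
  deg(2) = 4
  deg(3) = 2
  deg(4) = 4
  deg(5) = 4
  deg(6) = 4

Step 2: Count vertices with odd degree:
  All vertices have even degree (0 odd-degree vertices)

Step 3: Apply Euler's theorem:
  - Eulerian circuit exists iff graph is connected and all vertices have even degree
  - Eulerian path exists iff graph is connected and has 0 or 2 odd-degree vertices

Graph is connected with 0 odd-degree vertices.
Both Eulerian circuit and Eulerian path exist.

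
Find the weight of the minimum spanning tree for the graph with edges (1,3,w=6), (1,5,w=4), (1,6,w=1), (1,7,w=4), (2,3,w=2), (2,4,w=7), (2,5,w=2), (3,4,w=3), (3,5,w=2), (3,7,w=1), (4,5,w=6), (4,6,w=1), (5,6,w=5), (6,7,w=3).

Apply Kruskal's algorithm (sort edges by weight, add if no cycle):

Sorted edges by weight:
  (1,6) w=1
  (3,7) w=1
  (4,6) w=1
  (2,3) w=2
  (2,5) w=2
  (3,5) w=2
  (3,4) w=3
  (6,7) w=3
  (1,7) w=4
  (1,5) w=4
  (5,6) w=5
  (1,3) w=6
  (4,5) w=6
  (2,4) w=7

Add edge (1,6) w=1 -- no cycle. Running total: 1
Add edge (3,7) w=1 -- no cycle. Running total: 2
Add edge (4,6) w=1 -- no cycle. Running total: 3
Add edge (2,3) w=2 -- no cycle. Running total: 5
Add edge (2,5) w=2 -- no cycle. Running total: 7
Skip edge (3,5) w=2 -- would create cycle
Add edge (3,4) w=3 -- no cycle. Running total: 10

MST edges: (1,6,w=1), (3,7,w=1), (4,6,w=1), (2,3,w=2), (2,5,w=2), (3,4,w=3)
Total MST weight: 1 + 1 + 1 + 2 + 2 + 3 = 10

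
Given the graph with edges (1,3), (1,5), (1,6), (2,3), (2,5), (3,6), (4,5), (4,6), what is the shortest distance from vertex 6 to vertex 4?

Step 1: Build adjacency list:
  1: 3, 5, 6
  2: 3, 5
  3: 1, 2, 6
  4: 5, 6
  5: 1, 2, 4
  6: 1, 3, 4

Step 2: BFS from vertex 6 to find shortest path to 4:
  vertex 1 reached at distance 1
  vertex 3 reached at distance 1
  vertex 4 reached at distance 1

Step 3: Shortest path: 6 -> 4
Path length: 1 edge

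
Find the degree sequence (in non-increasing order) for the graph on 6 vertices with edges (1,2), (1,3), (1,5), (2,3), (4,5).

Step 1: Count edges incident to each vertex:
  deg(1) = 3 (neighbors: 2, 3, 5)
  deg(2) = 2 (neighbors: 1, 3)
  deg(3) = 2 (neighbors: 1, 2)
  deg(4) = 1 (neighbors: 5)
  deg(5) = 2 (neighbors: 1, 4)
  deg(6) = 0 (neighbors: none)

Step 2: Sort degrees in non-increasing order:
  Degrees: [3, 2, 2, 1, 2, 0] -> sorted: [3, 2, 2, 2, 1, 0]

Degree sequence: [3, 2, 2, 2, 1, 0]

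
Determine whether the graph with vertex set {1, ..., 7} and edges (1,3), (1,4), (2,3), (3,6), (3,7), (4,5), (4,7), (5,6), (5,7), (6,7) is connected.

Step 1: Build adjacency list from edges:
  1: 3, 4
  2: 3
  3: 1, 2, 6, 7
  4: 1, 5, 7
  5: 4, 6, 7
  6: 3, 5, 7
  7: 3, 4, 5, 6

Step 2: Run BFS/DFS from vertex 1:
  Visited: {1, 3, 4, 2, 6, 7, 5}
  Reached 7 of 7 vertices

Step 3: All 7 vertices reached from vertex 1, so the graph is connected.
Answer: Yes, the graph is connected.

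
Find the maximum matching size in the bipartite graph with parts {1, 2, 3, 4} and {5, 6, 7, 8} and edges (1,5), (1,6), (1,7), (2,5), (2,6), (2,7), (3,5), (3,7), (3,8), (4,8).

Step 1: List the neighbors of each left vertex:
  1: 5, 6, 7
  2: 5, 6, 7
  3: 5, 7, 8
  4: 8

Step 2: Greedily match left vertices, then look for augmenting paths:
  Match 1 -- 5
  Match 2 -- 6
  Match 3 -- 7
  Match 4 -- 8
  No augmenting path remains.

Step 3: Verify this is maximum:
  Matching size 4 = min(|L|, |R|) = min(4, 4), which is an upper bound, so this matching is maximum.

Maximum matching: {(1,5), (2,6), (3,7), (4,8)}
Size: 4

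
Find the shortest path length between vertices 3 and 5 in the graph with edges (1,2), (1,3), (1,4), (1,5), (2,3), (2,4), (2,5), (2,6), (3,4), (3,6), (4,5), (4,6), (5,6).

Step 1: Build adjacency list:
  1: 2, 3, 4, 5
  2: 1, 3, 4, 5, 6
  3: 1, 2, 4, 6
  4: 1, 2, 3, 5, 6
  5: 1, 2, 4, 6
  6: 2, 3, 4, 5

Step 2: BFS from vertex 3 to find shortest path to 5:
  vertex 1 reached at distance 1
  vertex 2 reached at distance 1
  vertex 4 reached at distance 1
  vertex 6 reached at distance 1
  vertex 5 reached at distance 2

Step 3: Shortest path: 3 -> 4 -> 5
Path length: 2 edges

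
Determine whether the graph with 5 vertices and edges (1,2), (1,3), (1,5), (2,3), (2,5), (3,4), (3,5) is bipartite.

Step 1: Attempt 2-coloring using BFS:
  Start at vertex 1, assign color 0
  Color vertex 2 with color 1 (neighbor of 1)
  Color vertex 3 with color 1 (neighbor of 1)
  Color vertex 5 with color 1 (neighbor of 1)

Step 2: Conflict found! Vertices 2 and 3 are adjacent but have the same color.
This means the graph contains an odd cycle.

The graph is NOT bipartite.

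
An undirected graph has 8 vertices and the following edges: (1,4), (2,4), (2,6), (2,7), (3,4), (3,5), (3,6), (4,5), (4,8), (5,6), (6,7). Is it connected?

Step 1: Build adjacency list from edges:
  1: 4
  2: 4, 6, 7
  3: 4, 5, 6
  4: 1, 2, 3, 5, 8
  5: 3, 4, 6
  6: 2, 3, 5, 7
  7: 2, 6
  8: 4

Step 2: Run BFS/DFS from vertex 1:
  Visited: {1, 4, 2, 3, 5, 8, 6, 7}
  Reached 8 of 8 vertices

Step 3: All 8 vertices reached from vertex 1, so the graph is connected.
Answer: Yes, the graph is connected.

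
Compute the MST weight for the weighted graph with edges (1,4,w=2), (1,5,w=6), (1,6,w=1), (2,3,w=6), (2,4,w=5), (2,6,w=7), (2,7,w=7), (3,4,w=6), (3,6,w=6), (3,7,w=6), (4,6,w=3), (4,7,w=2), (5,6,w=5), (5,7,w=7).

Apply Kruskal's algorithm (sort edges by weight, add if no cycle):

Sorted edges by weight:
  (1,6) w=1
  (1,4) w=2
  (4,7) w=2
  (4,6) w=3
  (2,4) w=5
  (5,6) w=5
  (1,5) w=6
  (2,3) w=6
  (3,6) w=6
  (3,4) w=6
  (3,7) w=6
  (2,6) w=7
  (2,7) w=7
  (5,7) w=7

Add edge (1,6) w=1 -- no cycle. Running total: 1
Add edge (1,4) w=2 -- no cycle. Running total: 3
Add edge (4,7) w=2 -- no cycle. Running total: 5
Skip edge (4,6) w=3 -- would create cycle
Add edge (2,4) w=5 -- no cycle. Running total: 10
Add edge (5,6) w=5 -- no cycle. Running total: 15
Skip edge (1,5) w=6 -- would create cycle
Add edge (2,3) w=6 -- no cycle. Running total: 21

MST edges: (1,6,w=1), (1,4,w=2), (4,7,w=2), (2,4,w=5), (5,6,w=5), (2,3,w=6)
Total MST weight: 1 + 2 + 2 + 5 + 5 + 6 = 21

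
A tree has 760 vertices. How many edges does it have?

A tree on n vertices always has exactly n - 1 edges.
For n = 760: edges = 760 - 1 = 759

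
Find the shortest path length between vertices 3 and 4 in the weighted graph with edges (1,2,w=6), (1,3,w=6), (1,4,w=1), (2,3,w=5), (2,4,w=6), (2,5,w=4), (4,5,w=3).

Step 1: Build adjacency list with weights:
  1: 2(w=6), 3(w=6), 4(w=1)
  2: 1(w=6), 3(w=5), 4(w=6), 5(w=4)
  3: 1(w=6), 2(w=5)
  4: 1(w=1), 2(w=6), 5(w=3)
  5: 2(w=4), 4(w=3)

Step 2: Apply Dijkstra's algorithm from vertex 3:
  Visit vertex 3 (distance=0)
    Update dist[1] = 6
    Update dist[2] = 5
  Visit vertex 2 (distance=5)
    Update dist[4] = 11
    Update dist[5] = 9
  Visit vertex 1 (distance=6)
    Update dist[4] = 7
  Visit vertex 4 (distance=7)

Step 3: Shortest path: 3 -> 1 -> 4
Total weight: 6 + 1 = 7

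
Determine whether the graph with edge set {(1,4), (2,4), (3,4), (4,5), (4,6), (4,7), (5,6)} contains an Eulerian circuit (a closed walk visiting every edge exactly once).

Step 1: Find the degree of each vertex:
  deg(1) = 1
  deg(2) = 1
  deg(3) = 1
  deg(4) = 6
  deg(5) = 2
  deg(6) = 2
  deg(7) = 1

Step 2: Count vertices with odd degree:
  Odd-degree vertices: 1, 2, 3, 7 (4 total)

Step 3: Apply Euler's theorem:
  - Eulerian circuit exists iff graph is connected and all vertices have even degree
  - Eulerian path exists iff graph is connected and has 0 or 2 odd-degree vertices

Graph has 4 odd-degree vertices (need 0 or 2).
Neither Eulerian path nor Eulerian circuit exists.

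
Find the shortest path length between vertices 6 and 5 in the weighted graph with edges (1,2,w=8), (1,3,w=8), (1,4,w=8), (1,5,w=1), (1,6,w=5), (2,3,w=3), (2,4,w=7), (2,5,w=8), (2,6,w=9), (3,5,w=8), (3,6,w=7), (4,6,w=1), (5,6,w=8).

Step 1: Build adjacency list with weights:
  1: 2(w=8), 3(w=8), 4(w=8), 5(w=1), 6(w=5)
  2: 1(w=8), 3(w=3), 4(w=7), 5(w=8), 6(w=9)
  3: 1(w=8), 2(w=3), 5(w=8), 6(w=7)
  4: 1(w=8), 2(w=7), 6(w=1)
  5: 1(w=1), 2(w=8), 3(w=8), 6(w=8)
  6: 1(w=5), 2(w=9), 3(w=7), 4(w=1), 5(w=8)

Step 2: Apply Dijkstra's algorithm from vertex 6:
  Visit vertex 6 (distance=0)
    Update dist[1] = 5
    Update dist[2] = 9
    Update dist[3] = 7
    Update dist[4] = 1
    Update dist[5] = 8
  Visit vertex 4 (distance=1)
    Update dist[2] = 8
  Visit vertex 1 (distance=5)
    Update dist[5] = 6
  Visit vertex 5 (distance=6)

Step 3: Shortest path: 6 -> 1 -> 5
Total weight: 5 + 1 = 6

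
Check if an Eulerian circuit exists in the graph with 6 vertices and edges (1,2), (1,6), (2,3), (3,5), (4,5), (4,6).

Step 1: Find the degree of each vertex:
  deg(1) = 2
  deg(2) = 2
  deg(3) = 2
  deg(4) = 2
  deg(5) = 2
  deg(6) = 2

Step 2: Count vertices with odd degree:
  All vertices have even degree (0 odd-degree vertices)

Step 3: Apply Euler's theorem:
  - Eulerian circuit exists iff graph is connected and all vertices have even degree
  - Eulerian path exists iff graph is connected and has 0 or 2 odd-degree vertices

Graph is connected with 0 odd-degree vertices.
Both Eulerian circuit and Eulerian path exist.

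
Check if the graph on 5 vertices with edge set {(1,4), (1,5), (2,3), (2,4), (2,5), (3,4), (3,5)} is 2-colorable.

Step 1: Attempt 2-coloring using BFS:
  Start at vertex 1, assign color 0
  Color vertex 4 with color 1 (neighbor of 1)
  Color vertex 5 with color 1 (neighbor of 1)
  Color vertex 2 with color 0 (neighbor of 4)
  Color vertex 3 with color 0 (neighbor of 4)

Step 2: Conflict found! Vertices 2 and 3 are adjacent but have the same color.
This means the graph contains an odd cycle.

The graph is NOT bipartite.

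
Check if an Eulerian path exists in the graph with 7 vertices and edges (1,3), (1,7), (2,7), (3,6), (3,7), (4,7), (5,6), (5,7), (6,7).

Step 1: Find the degree of each vertex:
  deg(1) = 2
  deg(2) = 1
  deg(3) = 3
  deg(4) = 1
  deg(5) = 2
  deg(6) = 3
  deg(7) = 6

Step 2: Count vertices with odd degree:
  Odd-degree vertices: 2, 3, 4, 6 (4 total)

Step 3: Apply Euler's theorem:
  - Eulerian circuit exists iff graph is connected and all vertices have even degree
  - Eulerian path exists iff graph is connected and has 0 or 2 odd-degree vertices

Graph has 4 odd-degree vertices (need 0 or 2).
Neither Eulerian path nor Eulerian circuit exists.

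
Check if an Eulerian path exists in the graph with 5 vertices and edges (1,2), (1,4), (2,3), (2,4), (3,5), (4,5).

Step 1: Find the degree of each vertex:
  deg(1) = 2
  deg(2) = 3
  deg(3) = 2
  deg(4) = 3
  deg(5) = 2

Step 2: Count vertices with odd degree:
  Odd-degree vertices: 2, 4 (2 total)

Step 3: Apply Euler's theorem:
  - Eulerian circuit exists iff graph is connected and all vertices have even degree
  - Eulerian path exists iff graph is connected and has 0 or 2 odd-degree vertices

Graph is connected with exactly 2 odd-degree vertices (2, 4).
Eulerian path exists (starting and ending at the odd-degree vertices), but no Eulerian circuit.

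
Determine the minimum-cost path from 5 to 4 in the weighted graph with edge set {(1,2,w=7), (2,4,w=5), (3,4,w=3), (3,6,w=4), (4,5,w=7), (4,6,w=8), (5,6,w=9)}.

Step 1: Build adjacency list with weights:
  1: 2(w=7)
  2: 1(w=7), 4(w=5)
  3: 4(w=3), 6(w=4)
  4: 2(w=5), 3(w=3), 5(w=7), 6(w=8)
  5: 4(w=7), 6(w=9)
  6: 3(w=4), 4(w=8), 5(w=9)

Step 2: Apply Dijkstra's algorithm from vertex 5:
  Visit vertex 5 (distance=0)
    Update dist[4] = 7
    Update dist[6] = 9
  Visit vertex 4 (distance=7)
    Update dist[2] = 12
    Update dist[3] = 10

Step 3: Shortest path: 5 -> 4
Total weight: 7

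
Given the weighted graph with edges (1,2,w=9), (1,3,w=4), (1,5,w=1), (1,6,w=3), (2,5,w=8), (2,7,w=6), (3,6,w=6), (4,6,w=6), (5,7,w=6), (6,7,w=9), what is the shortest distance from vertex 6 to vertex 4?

Step 1: Build adjacency list with weights:
  1: 2(w=9), 3(w=4), 5(w=1), 6(w=3)
  2: 1(w=9), 5(w=8), 7(w=6)
  3: 1(w=4), 6(w=6)
  4: 6(w=6)
  5: 1(w=1), 2(w=8), 7(w=6)
  6: 1(w=3), 3(w=6), 4(w=6), 7(w=9)
  7: 2(w=6), 5(w=6), 6(w=9)

Step 2: Apply Dijkstra's algorithm from vertex 6:
  Visit vertex 6 (distance=0)
    Update dist[1] = 3
    Update dist[3] = 6
    Update dist[4] = 6
    Update dist[7] = 9
  Visit vertex 1 (distance=3)
    Update dist[2] = 12
    Update dist[5] = 4
  Visit vertex 5 (distance=4)
  Visit vertex 3 (distance=6)
  Visit vertex 4 (distance=6)

Step 3: Shortest path: 6 -> 4
Total weight: 6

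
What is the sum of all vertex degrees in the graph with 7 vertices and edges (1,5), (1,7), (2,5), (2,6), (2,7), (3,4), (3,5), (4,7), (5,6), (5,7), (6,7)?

Step 1: Count edges incident to each vertex:
  deg(1) = 2 (neighbors: 5, 7)
  deg(2) = 3 (neighbors: 5, 6, 7)
  deg(3) = 2 (neighbors: 4, 5)
  deg(4) = 2 (neighbors: 3, 7)
  deg(5) = 5 (neighbors: 1, 2, 3, 6, 7)
  deg(6) = 3 (neighbors: 2, 5, 7)
  deg(7) = 5 (neighbors: 1, 2, 4, 5, 6)

Step 2: Sum all degrees:
  2 + 3 + 2 + 2 + 5 + 3 + 5 = 22

Verification: sum of degrees = 2 * |E| = 2 * 11 = 22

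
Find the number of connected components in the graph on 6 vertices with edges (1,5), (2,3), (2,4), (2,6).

Step 1: Build adjacency list from edges:
  1: 5
  2: 3, 4, 6
  3: 2
  4: 2
  5: 1
  6: 2

Step 2: Run BFS/DFS from vertex 1:
  Visited: {1, 5}
  Reached 2 of 6 vertices

Step 3: Only 2 of 6 vertices reached. Graph is disconnected.
Connected components: {1, 5}, {2, 3, 4, 6}
Number of connected components: 2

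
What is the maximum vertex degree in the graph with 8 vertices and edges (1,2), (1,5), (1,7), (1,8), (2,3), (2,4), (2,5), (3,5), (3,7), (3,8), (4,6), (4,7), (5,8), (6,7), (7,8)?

Step 1: Count edges incident to each vertex:
  deg(1) = 4 (neighbors: 2, 5, 7, 8)
  deg(2) = 4 (neighbors: 1, 3, 4, 5)
  deg(3) = 4 (neighbors: 2, 5, 7, 8)
  deg(4) = 3 (neighbors: 2, 6, 7)
  deg(5) = 4 (neighbors: 1, 2, 3, 8)
  deg(6) = 2 (neighbors: 4, 7)
  deg(7) = 5 (neighbors: 1, 3, 4, 6, 8)
  deg(8) = 4 (neighbors: 1, 3, 5, 7)

Step 2: Find maximum:
  max(4, 4, 4, 3, 4, 2, 5, 4) = 5 (vertex 7)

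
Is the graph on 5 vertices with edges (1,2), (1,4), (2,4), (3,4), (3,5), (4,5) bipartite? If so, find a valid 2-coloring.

Step 1: Attempt 2-coloring using BFS:
  Start at vertex 1, assign color 0
  Color vertex 2 with color 1 (neighbor of 1)
  Color vertex 4 with color 1 (neighbor of 1)

Step 2: Conflict found! Vertices 2 and 4 are adjacent but have the same color.
This means the graph contains an odd cycle.

The graph is NOT bipartite.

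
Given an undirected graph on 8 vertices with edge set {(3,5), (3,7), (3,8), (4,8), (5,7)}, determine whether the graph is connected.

Step 1: Build adjacency list from edges:
  1: (none)
  2: (none)
  3: 5, 7, 8
  4: 8
  5: 3, 7
  6: (none)
  7: 3, 5
  8: 3, 4

Step 2: Run BFS/DFS from vertex 1:
  Visited: {1}
  Reached 1 of 8 vertices

Step 3: Only 1 of 8 vertices reached. Graph is disconnected.
Connected components: {1}, {2}, {3, 4, 5, 7, 8}, {6}
Answer: No, the graph is not connected (4 components).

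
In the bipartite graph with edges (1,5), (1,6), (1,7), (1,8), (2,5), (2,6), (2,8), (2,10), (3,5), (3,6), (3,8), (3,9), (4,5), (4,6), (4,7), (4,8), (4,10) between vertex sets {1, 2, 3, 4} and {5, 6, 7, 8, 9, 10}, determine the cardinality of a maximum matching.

Step 1: List the neighbors of each left vertex:
  1: 5, 6, 7, 8
  2: 5, 6, 8, 10
  3: 5, 6, 8, 9
  4: 5, 6, 7, 8, 10

Step 2: Greedily match left vertices, then look for augmenting paths:
  Match 1 -- 5
  Match 2 -- 6
  Match 3 -- 8
  Match 4 -- 7
  No augmenting path remains.

Step 3: Verify this is maximum:
  Matching size 4 = min(|L|, |R|) = min(4, 6), which is an upper bound, so this matching is maximum.

Maximum matching: {(1,5), (2,6), (3,8), (4,7)}
Size: 4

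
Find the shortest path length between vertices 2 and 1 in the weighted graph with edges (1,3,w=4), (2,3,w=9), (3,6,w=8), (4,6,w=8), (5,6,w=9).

Step 1: Build adjacency list with weights:
  1: 3(w=4)
  2: 3(w=9)
  3: 1(w=4), 2(w=9), 6(w=8)
  4: 6(w=8)
  5: 6(w=9)
  6: 3(w=8), 4(w=8), 5(w=9)

Step 2: Apply Dijkstra's algorithm from vertex 2:
  Visit vertex 2 (distance=0)
    Update dist[3] = 9
  Visit vertex 3 (distance=9)
    Update dist[1] = 13
    Update dist[6] = 17
  Visit vertex 1 (distance=13)

Step 3: Shortest path: 2 -> 3 -> 1
Total weight: 9 + 4 = 13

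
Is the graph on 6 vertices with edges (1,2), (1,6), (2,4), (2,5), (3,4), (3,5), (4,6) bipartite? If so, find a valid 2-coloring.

Step 1: Attempt 2-coloring using BFS:
  Start at vertex 1, assign color 0
  Color vertex 2 with color 1 (neighbor of 1)
  Color vertex 6 with color 1 (neighbor of 1)
  Color vertex 4 with color 0 (neighbor of 2)
  Color vertex 5 with color 0 (neighbor of 2)
  Color vertex 3 with color 1 (neighbor of 4)

Step 2: 2-coloring succeeded. No conflicts found.
  Set A (color 0): {1, 4, 5}
  Set B (color 1): {2, 3, 6}

The graph is bipartite with partition {1, 4, 5}, {2, 3, 6}.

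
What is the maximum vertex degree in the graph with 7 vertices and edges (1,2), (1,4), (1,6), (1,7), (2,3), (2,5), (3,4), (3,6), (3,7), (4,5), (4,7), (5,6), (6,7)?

Step 1: Count edges incident to each vertex:
  deg(1) = 4 (neighbors: 2, 4, 6, 7)
  deg(2) = 3 (neighbors: 1, 3, 5)
  deg(3) = 4 (neighbors: 2, 4, 6, 7)
  deg(4) = 4 (neighbors: 1, 3, 5, 7)
  deg(5) = 3 (neighbors: 2, 4, 6)
  deg(6) = 4 (neighbors: 1, 3, 5, 7)
  deg(7) = 4 (neighbors: 1, 3, 4, 6)

Step 2: Find maximum:
  max(4, 3, 4, 4, 3, 4, 4) = 4 (vertex 1)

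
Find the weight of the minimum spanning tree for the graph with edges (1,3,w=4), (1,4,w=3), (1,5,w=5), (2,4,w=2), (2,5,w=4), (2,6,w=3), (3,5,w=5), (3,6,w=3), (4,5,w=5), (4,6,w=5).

Apply Kruskal's algorithm (sort edges by weight, add if no cycle):

Sorted edges by weight:
  (2,4) w=2
  (1,4) w=3
  (2,6) w=3
  (3,6) w=3
  (1,3) w=4
  (2,5) w=4
  (1,5) w=5
  (3,5) w=5
  (4,5) w=5
  (4,6) w=5

Add edge (2,4) w=2 -- no cycle. Running total: 2
Add edge (1,4) w=3 -- no cycle. Running total: 5
Add edge (2,6) w=3 -- no cycle. Running total: 8
Add edge (3,6) w=3 -- no cycle. Running total: 11
Skip edge (1,3) w=4 -- would create cycle
Add edge (2,5) w=4 -- no cycle. Running total: 15

MST edges: (2,4,w=2), (1,4,w=3), (2,6,w=3), (3,6,w=3), (2,5,w=4)
Total MST weight: 2 + 3 + 3 + 3 + 4 = 15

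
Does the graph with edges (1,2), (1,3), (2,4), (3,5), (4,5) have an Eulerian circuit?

Step 1: Find the degree of each vertex:
  deg(1) = 2
  deg(2) = 2
  deg(3) = 2
  deg(4) = 2
  deg(5) = 2

Step 2: Count vertices with odd degree:
  All vertices have even degree (0 odd-degree vertices)

Step 3: Apply Euler's theorem:
  - Eulerian circuit exists iff graph is connected and all vertices have even degree
  - Eulerian path exists iff graph is connected and has 0 or 2 odd-degree vertices

Graph is connected with 0 odd-degree vertices.
Both Eulerian circuit and Eulerian path exist.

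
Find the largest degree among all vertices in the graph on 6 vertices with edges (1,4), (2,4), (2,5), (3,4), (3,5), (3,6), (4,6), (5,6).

Step 1: Count edges incident to each vertex:
  deg(1) = 1 (neighbors: 4)
  deg(2) = 2 (neighbors: 4, 5)
  deg(3) = 3 (neighbors: 4, 5, 6)
  deg(4) = 4 (neighbors: 1, 2, 3, 6)
  deg(5) = 3 (neighbors: 2, 3, 6)
  deg(6) = 3 (neighbors: 3, 4, 5)

Step 2: Find maximum:
  max(1, 2, 3, 4, 3, 3) = 4 (vertex 4)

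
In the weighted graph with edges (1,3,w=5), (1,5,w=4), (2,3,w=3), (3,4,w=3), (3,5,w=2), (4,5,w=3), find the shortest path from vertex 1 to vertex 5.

Step 1: Build adjacency list with weights:
  1: 3(w=5), 5(w=4)
  2: 3(w=3)
  3: 1(w=5), 2(w=3), 4(w=3), 5(w=2)
  4: 3(w=3), 5(w=3)
  5: 1(w=4), 3(w=2), 4(w=3)

Step 2: Apply Dijkstra's algorithm from vertex 1:
  Visit vertex 1 (distance=0)
    Update dist[3] = 5
    Update dist[5] = 4
  Visit vertex 5 (distance=4)
    Update dist[4] = 7

Step 3: Shortest path: 1 -> 5
Total weight: 4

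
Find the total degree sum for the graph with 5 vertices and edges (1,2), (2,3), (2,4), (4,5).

Step 1: Count edges incident to each vertex:
  deg(1) = 1 (neighbors: 2)
  deg(2) = 3 (neighbors: 1, 3, 4)
  deg(3) = 1 (neighbors: 2)
  deg(4) = 2 (neighbors: 2, 5)
  deg(5) = 1 (neighbors: 4)

Step 2: Sum all degrees:
  1 + 3 + 1 + 2 + 1 = 8

Verification: sum of degrees = 2 * |E| = 2 * 4 = 8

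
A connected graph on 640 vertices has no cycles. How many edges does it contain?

A tree on n vertices always has exactly n - 1 edges.
For n = 640: edges = 640 - 1 = 639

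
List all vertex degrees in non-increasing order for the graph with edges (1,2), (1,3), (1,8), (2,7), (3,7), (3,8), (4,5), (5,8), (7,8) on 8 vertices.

Step 1: Count edges incident to each vertex:
  deg(1) = 3 (neighbors: 2, 3, 8)
  deg(2) = 2 (neighbors: 1, 7)
  deg(3) = 3 (neighbors: 1, 7, 8)
  deg(4) = 1 (neighbors: 5)
  deg(5) = 2 (neighbors: 4, 8)
  deg(6) = 0 (neighbors: none)
  deg(7) = 3 (neighbors: 2, 3, 8)
  deg(8) = 4 (neighbors: 1, 3, 5, 7)

Step 2: Sort degrees in non-increasing order:
  Degrees: [3, 2, 3, 1, 2, 0, 3, 4] -> sorted: [4, 3, 3, 3, 2, 2, 1, 0]

Degree sequence: [4, 3, 3, 3, 2, 2, 1, 0]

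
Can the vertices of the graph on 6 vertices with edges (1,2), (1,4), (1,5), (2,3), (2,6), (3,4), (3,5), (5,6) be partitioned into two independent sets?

Step 1: Attempt 2-coloring using BFS:
  Start at vertex 1, assign color 0
  Color vertex 2 with color 1 (neighbor of 1)
  Color vertex 4 with color 1 (neighbor of 1)
  Color vertex 5 with color 1 (neighbor of 1)
  Color vertex 3 with color 0 (neighbor of 2)
  Color vertex 6 with color 0 (neighbor of 2)

Step 2: 2-coloring succeeded. No conflicts found.
  Set A (color 0): {1, 3, 6}
  Set B (color 1): {2, 4, 5}

The graph is bipartite with partition {1, 3, 6}, {2, 4, 5}.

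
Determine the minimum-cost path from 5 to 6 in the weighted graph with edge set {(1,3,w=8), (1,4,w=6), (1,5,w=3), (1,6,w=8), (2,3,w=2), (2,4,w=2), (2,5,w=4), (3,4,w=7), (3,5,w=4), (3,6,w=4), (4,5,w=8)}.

Step 1: Build adjacency list with weights:
  1: 3(w=8), 4(w=6), 5(w=3), 6(w=8)
  2: 3(w=2), 4(w=2), 5(w=4)
  3: 1(w=8), 2(w=2), 4(w=7), 5(w=4), 6(w=4)
  4: 1(w=6), 2(w=2), 3(w=7), 5(w=8)
  5: 1(w=3), 2(w=4), 3(w=4), 4(w=8)
  6: 1(w=8), 3(w=4)

Step 2: Apply Dijkstra's algorithm from vertex 5:
  Visit vertex 5 (distance=0)
    Update dist[1] = 3
    Update dist[2] = 4
    Update dist[3] = 4
    Update dist[4] = 8
  Visit vertex 1 (distance=3)
    Update dist[6] = 11
  Visit vertex 2 (distance=4)
    Update dist[4] = 6
  Visit vertex 3 (distance=4)
    Update dist[6] = 8
  Visit vertex 4 (distance=6)
  Visit vertex 6 (distance=8)

Step 3: Shortest path: 5 -> 3 -> 6
Total weight: 4 + 4 = 8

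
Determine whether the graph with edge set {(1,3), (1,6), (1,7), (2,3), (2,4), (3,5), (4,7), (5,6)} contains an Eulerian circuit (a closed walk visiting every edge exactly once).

Step 1: Find the degree of each vertex:
  deg(1) = 3
  deg(2) = 2
  deg(3) = 3
  deg(4) = 2
  deg(5) = 2
  deg(6) = 2
  deg(7) = 2

Step 2: Count vertices with odd degree:
  Odd-degree vertices: 1, 3 (2 total)

Step 3: Apply Euler's theorem:
  - Eulerian circuit exists iff graph is connected and all vertices have even degree
  - Eulerian path exists iff graph is connected and has 0 or 2 odd-degree vertices

Graph is connected with exactly 2 odd-degree vertices (1, 3).
Eulerian path exists (starting and ending at the odd-degree vertices), but no Eulerian circuit.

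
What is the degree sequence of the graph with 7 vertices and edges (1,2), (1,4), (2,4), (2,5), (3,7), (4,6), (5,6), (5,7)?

Step 1: Count edges incident to each vertex:
  deg(1) = 2 (neighbors: 2, 4)
  deg(2) = 3 (neighbors: 1, 4, 5)
  deg(3) = 1 (neighbors: 7)
  deg(4) = 3 (neighbors: 1, 2, 6)
  deg(5) = 3 (neighbors: 2, 6, 7)
  deg(6) = 2 (neighbors: 4, 5)
  deg(7) = 2 (neighbors: 3, 5)

Step 2: Sort degrees in non-increasing order:
  Degrees: [2, 3, 1, 3, 3, 2, 2] -> sorted: [3, 3, 3, 2, 2, 2, 1]

Degree sequence: [3, 3, 3, 2, 2, 2, 1]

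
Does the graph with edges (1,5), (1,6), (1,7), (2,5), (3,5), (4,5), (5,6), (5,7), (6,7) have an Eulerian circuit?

Step 1: Find the degree of each vertex:
  deg(1) = 3
  deg(2) = 1
  deg(3) = 1
  deg(4) = 1
  deg(5) = 6
  deg(6) = 3
  deg(7) = 3

Step 2: Count vertices with odd degree:
  Odd-degree vertices: 1, 2, 3, 4, 6, 7 (6 total)

Step 3: Apply Euler's theorem:
  - Eulerian circuit exists iff graph is connected and all vertices have even degree
  - Eulerian path exists iff graph is connected and has 0 or 2 odd-degree vertices

Graph has 6 odd-degree vertices (need 0 or 2).
Neither Eulerian path nor Eulerian circuit exists.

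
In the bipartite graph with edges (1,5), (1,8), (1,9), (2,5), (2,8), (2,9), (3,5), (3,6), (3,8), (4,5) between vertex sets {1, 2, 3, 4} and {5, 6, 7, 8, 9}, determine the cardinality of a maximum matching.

Step 1: List the neighbors of each left vertex:
  1: 5, 8, 9
  2: 5, 8, 9
  3: 5, 6, 8
  4: 5

Step 2: Greedily match left vertices, then look for augmenting paths:
  Match 1 -- 9
  Match 2 -- 8
  Match 3 -- 6
  Match 4 -- 5
  No augmenting path remains.

Step 3: Verify this is maximum:
  Matching size 4 = min(|L|, |R|) = min(4, 5), which is an upper bound, so this matching is maximum.

Maximum matching: {(1,9), (2,8), (3,6), (4,5)}
Size: 4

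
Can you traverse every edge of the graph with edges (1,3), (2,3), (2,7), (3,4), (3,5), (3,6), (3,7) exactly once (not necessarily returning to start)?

Step 1: Find the degree of each vertex:
  deg(1) = 1
  deg(2) = 2
  deg(3) = 6
  deg(4) = 1
  deg(5) = 1
  deg(6) = 1
  deg(7) = 2

Step 2: Count vertices with odd degree:
  Odd-degree vertices: 1, 4, 5, 6 (4 total)

Step 3: Apply Euler's theorem:
  - Eulerian circuit exists iff graph is connected and all vertices have even degree
  - Eulerian path exists iff graph is connected and has 0 or 2 odd-degree vertices

Graph has 4 odd-degree vertices (need 0 or 2).
Neither Eulerian path nor Eulerian circuit exists.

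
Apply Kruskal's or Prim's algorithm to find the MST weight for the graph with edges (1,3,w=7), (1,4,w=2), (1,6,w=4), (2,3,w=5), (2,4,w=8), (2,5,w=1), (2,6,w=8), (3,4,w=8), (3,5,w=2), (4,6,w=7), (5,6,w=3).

Apply Kruskal's algorithm (sort edges by weight, add if no cycle):

Sorted edges by weight:
  (2,5) w=1
  (1,4) w=2
  (3,5) w=2
  (5,6) w=3
  (1,6) w=4
  (2,3) w=5
  (1,3) w=7
  (4,6) w=7
  (2,4) w=8
  (2,6) w=8
  (3,4) w=8

Add edge (2,5) w=1 -- no cycle. Running total: 1
Add edge (1,4) w=2 -- no cycle. Running total: 3
Add edge (3,5) w=2 -- no cycle. Running total: 5
Add edge (5,6) w=3 -- no cycle. Running total: 8
Add edge (1,6) w=4 -- no cycle. Running total: 12

MST edges: (2,5,w=1), (1,4,w=2), (3,5,w=2), (5,6,w=3), (1,6,w=4)
Total MST weight: 1 + 2 + 2 + 3 + 4 = 12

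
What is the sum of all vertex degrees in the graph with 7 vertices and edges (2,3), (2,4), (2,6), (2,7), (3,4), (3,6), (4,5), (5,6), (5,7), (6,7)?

Step 1: Count edges incident to each vertex:
  deg(1) = 0 (neighbors: none)
  deg(2) = 4 (neighbors: 3, 4, 6, 7)
  deg(3) = 3 (neighbors: 2, 4, 6)
  deg(4) = 3 (neighbors: 2, 3, 5)
  deg(5) = 3 (neighbors: 4, 6, 7)
  deg(6) = 4 (neighbors: 2, 3, 5, 7)
  deg(7) = 3 (neighbors: 2, 5, 6)

Step 2: Sum all degrees:
  0 + 4 + 3 + 3 + 3 + 4 + 3 = 20

Verification: sum of degrees = 2 * |E| = 2 * 10 = 20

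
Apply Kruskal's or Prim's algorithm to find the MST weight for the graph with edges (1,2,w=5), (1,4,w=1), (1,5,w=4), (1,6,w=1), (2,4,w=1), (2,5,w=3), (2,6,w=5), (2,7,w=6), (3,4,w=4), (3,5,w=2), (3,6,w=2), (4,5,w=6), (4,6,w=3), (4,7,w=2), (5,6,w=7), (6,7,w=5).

Apply Kruskal's algorithm (sort edges by weight, add if no cycle):

Sorted edges by weight:
  (1,4) w=1
  (1,6) w=1
  (2,4) w=1
  (3,6) w=2
  (3,5) w=2
  (4,7) w=2
  (2,5) w=3
  (4,6) w=3
  (1,5) w=4
  (3,4) w=4
  (1,2) w=5
  (2,6) w=5
  (6,7) w=5
  (2,7) w=6
  (4,5) w=6
  (5,6) w=7

Add edge (1,4) w=1 -- no cycle. Running total: 1
Add edge (1,6) w=1 -- no cycle. Running total: 2
Add edge (2,4) w=1 -- no cycle. Running total: 3
Add edge (3,6) w=2 -- no cycle. Running total: 5
Add edge (3,5) w=2 -- no cycle. Running total: 7
Add edge (4,7) w=2 -- no cycle. Running total: 9

MST edges: (1,4,w=1), (1,6,w=1), (2,4,w=1), (3,6,w=2), (3,5,w=2), (4,7,w=2)
Total MST weight: 1 + 1 + 1 + 2 + 2 + 2 = 9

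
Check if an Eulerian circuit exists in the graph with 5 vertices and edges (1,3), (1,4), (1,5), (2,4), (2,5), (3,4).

Step 1: Find the degree of each vertex:
  deg(1) = 3
  deg(2) = 2
  deg(3) = 2
  deg(4) = 3
  deg(5) = 2

Step 2: Count vertices with odd degree:
  Odd-degree vertices: 1, 4 (2 total)

Step 3: Apply Euler's theorem:
  - Eulerian circuit exists iff graph is connected and all vertices have even degree
  - Eulerian path exists iff graph is connected and has 0 or 2 odd-degree vertices

Graph is connected with exactly 2 odd-degree vertices (1, 4).
Eulerian path exists (starting and ending at the odd-degree vertices), but no Eulerian circuit.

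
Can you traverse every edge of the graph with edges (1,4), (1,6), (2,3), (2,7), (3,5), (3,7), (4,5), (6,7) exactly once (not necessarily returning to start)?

Step 1: Find the degree of each vertex:
  deg(1) = 2
  deg(2) = 2
  deg(3) = 3
  deg(4) = 2
  deg(5) = 2
  deg(6) = 2
  deg(7) = 3

Step 2: Count vertices with odd degree:
  Odd-degree vertices: 3, 7 (2 total)

Step 3: Apply Euler's theorem:
  - Eulerian circuit exists iff graph is connected and all vertices have even degree
  - Eulerian path exists iff graph is connected and has 0 or 2 odd-degree vertices

Graph is connected with exactly 2 odd-degree vertices (3, 7).
Eulerian path exists (starting and ending at the odd-degree vertices), but no Eulerian circuit.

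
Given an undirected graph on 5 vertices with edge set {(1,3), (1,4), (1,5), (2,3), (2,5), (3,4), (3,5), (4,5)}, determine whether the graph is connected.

Step 1: Build adjacency list from edges:
  1: 3, 4, 5
  2: 3, 5
  3: 1, 2, 4, 5
  4: 1, 3, 5
  5: 1, 2, 3, 4

Step 2: Run BFS/DFS from vertex 1:
  Visited: {1, 3, 4, 5, 2}
  Reached 5 of 5 vertices

Step 3: All 5 vertices reached from vertex 1, so the graph is connected.
Answer: Yes, the graph is connected.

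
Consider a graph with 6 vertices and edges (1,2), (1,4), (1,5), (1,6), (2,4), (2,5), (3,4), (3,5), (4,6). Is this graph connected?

Step 1: Build adjacency list from edges:
  1: 2, 4, 5, 6
  2: 1, 4, 5
  3: 4, 5
  4: 1, 2, 3, 6
  5: 1, 2, 3
  6: 1, 4

Step 2: Run BFS/DFS from vertex 1:
  Visited: {1, 2, 4, 5, 6, 3}
  Reached 6 of 6 vertices

Step 3: All 6 vertices reached from vertex 1, so the graph is connected.
Answer: Yes, the graph is connected.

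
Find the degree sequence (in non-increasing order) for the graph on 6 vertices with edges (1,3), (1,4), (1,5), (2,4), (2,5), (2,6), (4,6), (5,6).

Step 1: Count edges incident to each vertex:
  deg(1) = 3 (neighbors: 3, 4, 5)
  deg(2) = 3 (neighbors: 4, 5, 6)
  deg(3) = 1 (neighbors: 1)
  deg(4) = 3 (neighbors: 1, 2, 6)
  deg(5) = 3 (neighbors: 1, 2, 6)
  deg(6) = 3 (neighbors: 2, 4, 5)

Step 2: Sort degrees in non-increasing order:
  Degrees: [3, 3, 1, 3, 3, 3] -> sorted: [3, 3, 3, 3, 3, 1]

Degree sequence: [3, 3, 3, 3, 3, 1]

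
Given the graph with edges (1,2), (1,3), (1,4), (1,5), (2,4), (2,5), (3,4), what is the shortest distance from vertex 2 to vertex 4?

Step 1: Build adjacency list:
  1: 2, 3, 4, 5
  2: 1, 4, 5
  3: 1, 4
  4: 1, 2, 3
  5: 1, 2

Step 2: BFS from vertex 2 to find shortest path to 4:
  vertex 1 reached at distance 1
  vertex 4 reached at distance 1

Step 3: Shortest path: 2 -> 4
Path length: 1 edge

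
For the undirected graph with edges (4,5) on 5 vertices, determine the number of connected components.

Step 1: Build adjacency list from edges:
  1: (none)
  2: (none)
  3: (none)
  4: 5
  5: 4

Step 2: Run BFS/DFS from vertex 1:
  Visited: {1}
  Reached 1 of 5 vertices

Step 3: Only 1 of 5 vertices reached. Graph is disconnected.
Connected components: {1}, {2}, {3}, {4, 5}
Number of connected components: 4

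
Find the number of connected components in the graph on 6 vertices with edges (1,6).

Step 1: Build adjacency list from edges:
  1: 6
  2: (none)
  3: (none)
  4: (none)
  5: (none)
  6: 1

Step 2: Run BFS/DFS from vertex 1:
  Visited: {1, 6}
  Reached 2 of 6 vertices

Step 3: Only 2 of 6 vertices reached. Graph is disconnected.
Connected components: {1, 6}, {2}, {3}, {4}, {5}
Number of connected components: 5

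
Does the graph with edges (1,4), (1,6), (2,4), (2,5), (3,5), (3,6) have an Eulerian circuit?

Step 1: Find the degree of each vertex:
  deg(1) = 2
  deg(2) = 2
  deg(3) = 2
  deg(4) = 2
  deg(5) = 2
  deg(6) = 2

Step 2: Count vertices with odd degree:
  All vertices have even degree (0 odd-degree vertices)

Step 3: Apply Euler's theorem:
  - Eulerian circuit exists iff graph is connected and all vertices have even degree
  - Eulerian path exists iff graph is connected and has 0 or 2 odd-degree vertices

Graph is connected with 0 odd-degree vertices.
Both Eulerian circuit and Eulerian path exist.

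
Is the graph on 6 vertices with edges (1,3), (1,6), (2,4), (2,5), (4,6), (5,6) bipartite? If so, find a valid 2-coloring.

Step 1: Attempt 2-coloring using BFS:
  Start at vertex 1, assign color 0
  Color vertex 3 with color 1 (neighbor of 1)
  Color vertex 6 with color 1 (neighbor of 1)
  Color vertex 4 with color 0 (neighbor of 6)
  Color vertex 5 with color 0 (neighbor of 6)
  Color vertex 2 with color 1 (neighbor of 4)

Step 2: 2-coloring succeeded. No conflicts found.
  Set A (color 0): {1, 4, 5}
  Set B (color 1): {2, 3, 6}

The graph is bipartite with partition {1, 4, 5}, {2, 3, 6}.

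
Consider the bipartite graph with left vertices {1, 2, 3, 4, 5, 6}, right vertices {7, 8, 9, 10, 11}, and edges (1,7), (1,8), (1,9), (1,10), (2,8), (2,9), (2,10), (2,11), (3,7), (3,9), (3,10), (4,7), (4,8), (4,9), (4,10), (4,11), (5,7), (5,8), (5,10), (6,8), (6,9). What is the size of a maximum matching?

Step 1: List the neighbors of each left vertex:
  1: 7, 8, 9, 10
  2: 8, 9, 10, 11
  3: 7, 9, 10
  4: 7, 8, 9, 10, 11
  5: 7, 8, 10
  6: 8, 9

Step 2: Greedily match left vertices, then look for augmenting paths:
  Match 1 -- 7
  Match 2 -- 11
  Match 3 -- 9
  Match 4 -- 10
  Match 5 -- 8
  No augmenting path remains.

Step 3: Verify this is maximum:
  Matching size 5 = min(|L|, |R|) = min(6, 5), which is an upper bound, so this matching is maximum.

Maximum matching: {(1,7), (2,11), (3,9), (4,10), (5,8)}
Size: 5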